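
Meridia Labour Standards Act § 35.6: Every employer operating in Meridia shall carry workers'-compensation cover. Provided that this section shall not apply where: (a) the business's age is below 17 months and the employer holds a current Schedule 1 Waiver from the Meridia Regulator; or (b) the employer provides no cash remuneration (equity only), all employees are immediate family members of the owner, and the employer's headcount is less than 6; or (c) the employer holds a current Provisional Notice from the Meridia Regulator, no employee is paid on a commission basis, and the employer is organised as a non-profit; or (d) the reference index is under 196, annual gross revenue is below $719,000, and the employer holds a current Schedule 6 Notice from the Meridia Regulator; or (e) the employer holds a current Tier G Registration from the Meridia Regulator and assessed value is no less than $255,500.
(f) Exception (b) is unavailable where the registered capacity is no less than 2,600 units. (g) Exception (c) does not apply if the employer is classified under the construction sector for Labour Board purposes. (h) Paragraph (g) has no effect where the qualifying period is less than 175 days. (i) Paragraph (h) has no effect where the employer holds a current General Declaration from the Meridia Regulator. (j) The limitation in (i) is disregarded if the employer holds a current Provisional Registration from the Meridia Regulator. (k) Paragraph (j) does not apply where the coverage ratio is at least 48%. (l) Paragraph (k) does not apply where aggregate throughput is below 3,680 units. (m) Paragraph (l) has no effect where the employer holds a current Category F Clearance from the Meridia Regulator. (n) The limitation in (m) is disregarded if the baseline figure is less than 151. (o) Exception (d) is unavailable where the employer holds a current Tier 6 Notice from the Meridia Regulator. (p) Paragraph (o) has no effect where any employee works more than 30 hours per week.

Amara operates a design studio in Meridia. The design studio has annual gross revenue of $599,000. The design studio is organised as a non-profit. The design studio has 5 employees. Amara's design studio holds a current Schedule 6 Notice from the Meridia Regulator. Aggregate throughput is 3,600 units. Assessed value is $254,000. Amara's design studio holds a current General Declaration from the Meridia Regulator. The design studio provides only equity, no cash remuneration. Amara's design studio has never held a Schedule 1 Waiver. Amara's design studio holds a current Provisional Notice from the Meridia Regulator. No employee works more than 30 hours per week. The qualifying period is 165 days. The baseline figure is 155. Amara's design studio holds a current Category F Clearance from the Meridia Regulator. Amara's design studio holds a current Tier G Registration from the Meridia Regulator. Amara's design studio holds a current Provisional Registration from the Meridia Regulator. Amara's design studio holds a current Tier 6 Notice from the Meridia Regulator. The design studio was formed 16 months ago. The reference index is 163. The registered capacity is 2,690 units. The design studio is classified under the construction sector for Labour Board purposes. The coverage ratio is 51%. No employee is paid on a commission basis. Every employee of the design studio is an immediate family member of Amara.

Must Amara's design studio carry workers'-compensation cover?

Exception (a) requires that the employer holds a current Schedule 1 Waiver from the Meridia Regulator; but no current Schedule 1 Waiver is held, so (a) is unavailable.
Exception (b) is satisfied on its face — remuneration is equity-only; every employee is an immediate family member; the employer's headcount is 5, less than the 6 limit. But: (f) is triggered — the registered capacity is 2,690 units, meeting the 2,600 units threshold. (b) is therefore removed.
Exception (c) is satisfied on its face — a current Provisional Notice is held; no employee is paid on commission; the employer is a non-profit. But: (g) operates against (c): the design studio is classified under the construction sector. (h) is engaged (the qualifying period is 165 days, less than the 175 days limit), but is overridden by (i): (i) operates against (h): a current General Declaration is held. (j) is triggered (a current Provisional Registration is held), but is itself disapplied by (k): (k) operates against (j): the coverage ratio is 51%, meeting the 48% threshold. (l) would limit (k) — aggregate throughput is 3,600 units, below the 3,680 units limit — but (m) sets (l) aside: (m) operates against (l): a current Category F Clearance is held. (n) is not triggered (the baseline figure is 155, not less than 151), so (m) stands. (c) is therefore removed.
Exception (d) is satisfied on its face — the reference index is 163, under the 196 limit; annual gross revenue is $599,000, below the $719,000 limit; a current Schedule 6 Notice is held. But applying paragraphs (o)–(p): (o) operates against (d): a current Tier 6 Notice is held. (p) does not operate here (no employee exceeds 30 hours/week), so (o) stands. So (d) is unavailable.
Exception (e) does not apply: assessed value is $254,000, short of $255,500.
No exception is made out. Amara's design studio falls within the general rule.

Yes — Amara's design studio must carry workers'-compensation cover.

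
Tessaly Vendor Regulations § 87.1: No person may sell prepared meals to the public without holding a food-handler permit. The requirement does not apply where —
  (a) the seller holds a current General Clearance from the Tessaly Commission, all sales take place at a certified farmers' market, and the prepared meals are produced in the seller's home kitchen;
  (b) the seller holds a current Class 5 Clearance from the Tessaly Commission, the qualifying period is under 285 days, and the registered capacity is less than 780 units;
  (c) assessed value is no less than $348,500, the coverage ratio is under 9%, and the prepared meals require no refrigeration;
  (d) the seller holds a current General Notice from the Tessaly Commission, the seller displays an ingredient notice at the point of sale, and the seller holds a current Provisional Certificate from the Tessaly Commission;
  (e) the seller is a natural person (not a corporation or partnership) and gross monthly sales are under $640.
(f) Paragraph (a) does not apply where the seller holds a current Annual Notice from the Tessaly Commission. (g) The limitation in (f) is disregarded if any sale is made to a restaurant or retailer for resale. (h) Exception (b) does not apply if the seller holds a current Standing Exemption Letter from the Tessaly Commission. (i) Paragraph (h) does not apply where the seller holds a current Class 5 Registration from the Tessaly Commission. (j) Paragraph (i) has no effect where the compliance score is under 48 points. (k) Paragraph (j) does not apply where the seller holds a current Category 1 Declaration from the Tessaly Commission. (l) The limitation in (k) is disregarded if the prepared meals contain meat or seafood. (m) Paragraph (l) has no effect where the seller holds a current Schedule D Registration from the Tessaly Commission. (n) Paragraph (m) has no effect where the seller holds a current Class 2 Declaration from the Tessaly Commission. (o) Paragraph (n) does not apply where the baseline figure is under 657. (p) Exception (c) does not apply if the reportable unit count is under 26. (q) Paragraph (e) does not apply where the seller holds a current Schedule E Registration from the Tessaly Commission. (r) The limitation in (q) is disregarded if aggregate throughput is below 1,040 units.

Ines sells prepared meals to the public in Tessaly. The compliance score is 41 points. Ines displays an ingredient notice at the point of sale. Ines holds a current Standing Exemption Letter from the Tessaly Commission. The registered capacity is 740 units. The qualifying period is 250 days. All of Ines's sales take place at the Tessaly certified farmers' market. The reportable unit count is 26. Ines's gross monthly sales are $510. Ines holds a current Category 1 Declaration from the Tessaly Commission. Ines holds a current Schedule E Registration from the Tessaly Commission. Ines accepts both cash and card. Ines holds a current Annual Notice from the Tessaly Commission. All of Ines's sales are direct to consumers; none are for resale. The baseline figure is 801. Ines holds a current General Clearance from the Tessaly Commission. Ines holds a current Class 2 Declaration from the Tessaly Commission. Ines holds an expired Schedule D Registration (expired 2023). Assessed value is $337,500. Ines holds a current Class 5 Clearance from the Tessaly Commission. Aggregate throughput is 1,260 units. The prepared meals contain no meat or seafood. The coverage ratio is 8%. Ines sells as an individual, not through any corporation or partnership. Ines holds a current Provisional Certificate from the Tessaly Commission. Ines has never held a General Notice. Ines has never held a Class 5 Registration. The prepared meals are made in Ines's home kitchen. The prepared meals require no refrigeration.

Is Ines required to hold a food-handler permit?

Yes — Ines must hold a food-handler permit.

Exception (a)'s conditions are all satisfied: a current General Clearance is held; all sales are at a certified farmers' market; the prepared meals are home-kitchen produced. However, paragraphs (f)–(g) must be considered: (f) operates against (a): a current Annual Notice is held. (g), which would lift (f), is not triggered — no sales are for resale. (a) is therefore removed.
Exception (b): a current Class 5 Clearance is held; the qualifying period is 250 days, under the 285 days limit; the registered capacity is 740 units, less than the 780 units limit — every condition holds. However, paragraphs (h)–(o) must be considered: (h) applies — a current Standing Exemption Letter is held. (i), which would lift (h), is not triggered — no current Class 5 Registration is held. (b) is therefore removed.
Exception (c) requires that assessed value is no less than $348,500; but assessed value is $337,500, short of $348,500, so (c) is unavailable.
Exception (d) does not apply: the General Notice is not current.
Exception (e) is satisfied on its face — the seller is a natural person; gross monthly sales are $510, under the $640 limit. But: (q) applies — a current Schedule E Registration is held. (r), which would lift (q), does not operate here — aggregate throughput is 1,260 units, not below 1,040 units. Exception (e) does not apply.
Every exception is unavailable, so the rule governs.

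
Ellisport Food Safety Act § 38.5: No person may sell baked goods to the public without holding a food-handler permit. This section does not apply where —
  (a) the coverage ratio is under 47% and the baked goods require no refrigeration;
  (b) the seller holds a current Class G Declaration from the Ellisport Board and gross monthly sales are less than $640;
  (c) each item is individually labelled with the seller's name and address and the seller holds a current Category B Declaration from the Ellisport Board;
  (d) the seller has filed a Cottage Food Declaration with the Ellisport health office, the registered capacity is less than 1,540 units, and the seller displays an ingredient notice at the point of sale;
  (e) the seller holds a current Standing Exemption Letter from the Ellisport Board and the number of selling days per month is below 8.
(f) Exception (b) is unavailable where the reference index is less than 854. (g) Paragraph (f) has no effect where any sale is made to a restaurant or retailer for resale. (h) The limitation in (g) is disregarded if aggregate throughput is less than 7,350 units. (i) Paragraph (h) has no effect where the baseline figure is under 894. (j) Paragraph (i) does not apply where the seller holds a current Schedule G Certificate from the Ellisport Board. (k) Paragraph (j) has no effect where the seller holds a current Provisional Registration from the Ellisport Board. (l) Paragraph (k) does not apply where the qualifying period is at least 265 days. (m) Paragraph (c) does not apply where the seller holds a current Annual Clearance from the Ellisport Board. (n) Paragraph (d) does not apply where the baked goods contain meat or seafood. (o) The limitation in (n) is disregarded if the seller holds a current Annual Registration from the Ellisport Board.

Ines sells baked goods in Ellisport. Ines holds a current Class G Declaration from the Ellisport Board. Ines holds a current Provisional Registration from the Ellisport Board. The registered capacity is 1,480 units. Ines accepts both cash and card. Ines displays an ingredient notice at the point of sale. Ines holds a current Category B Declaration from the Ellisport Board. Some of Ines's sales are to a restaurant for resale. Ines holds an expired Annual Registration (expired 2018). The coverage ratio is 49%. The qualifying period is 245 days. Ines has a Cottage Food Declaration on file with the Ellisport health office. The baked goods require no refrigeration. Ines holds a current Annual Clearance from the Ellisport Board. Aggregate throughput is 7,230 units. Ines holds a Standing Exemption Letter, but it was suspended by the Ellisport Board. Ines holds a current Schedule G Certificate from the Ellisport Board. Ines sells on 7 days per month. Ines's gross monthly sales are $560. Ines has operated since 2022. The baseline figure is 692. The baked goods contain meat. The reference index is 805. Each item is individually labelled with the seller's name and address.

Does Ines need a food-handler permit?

No — exception (b) applies; Ines is not required to hold a food-handler permit.

Exception (a) fails — the coverage ratio is 49%, not under 47%.
All of (b)'s requirements are met (a current Class G Declaration is held; gross monthly sales are $560, less than the $640 limit). Applying paragraphs (f)–(l): (f) would limit (b) — the reference index is 805, less than the 854 limit — but (g) sets (f) aside: (g) applies — some sales are to a restaurant for resale. (h) applies (aggregate throughput is 7,230 units, less than the 7,350 units limit), but is overridden by (i): (i) is engaged — the baseline figure is 692, under the 894 limit. (j) is triggered (a current Schedule G Certificate is held), but yields to (k): (k) operates against (j): a current Provisional Registration is held. (l), which would lift (k), is not triggered — the qualifying period is 245 days, short of 265 days. (b) remains available.
All of (c)'s requirements are met (items are individually labelled; a current Category B Declaration is held). Turning to paragraph (m): (m) operates against (c): a current Annual Clearance is held. So (c) is unavailable.
All of (d)'s requirements are met (a Cottage Food Declaration is on file; the registered capacity is 1,480 units, less than the 1,540 units limit; an ingredient notice is displayed). But applying paragraphs (n)–(o): (n) operates against (d): the baked goods contain meat. (o) is not engaged (there is no Annual Registration in force), so (n) stands. Exception (d) does not apply.
Exception (e) requires that the seller holds a current Standing Exemption Letter from the Ellisport Board; but no current Standing Exemption Letter is held, so (e) is unavailable.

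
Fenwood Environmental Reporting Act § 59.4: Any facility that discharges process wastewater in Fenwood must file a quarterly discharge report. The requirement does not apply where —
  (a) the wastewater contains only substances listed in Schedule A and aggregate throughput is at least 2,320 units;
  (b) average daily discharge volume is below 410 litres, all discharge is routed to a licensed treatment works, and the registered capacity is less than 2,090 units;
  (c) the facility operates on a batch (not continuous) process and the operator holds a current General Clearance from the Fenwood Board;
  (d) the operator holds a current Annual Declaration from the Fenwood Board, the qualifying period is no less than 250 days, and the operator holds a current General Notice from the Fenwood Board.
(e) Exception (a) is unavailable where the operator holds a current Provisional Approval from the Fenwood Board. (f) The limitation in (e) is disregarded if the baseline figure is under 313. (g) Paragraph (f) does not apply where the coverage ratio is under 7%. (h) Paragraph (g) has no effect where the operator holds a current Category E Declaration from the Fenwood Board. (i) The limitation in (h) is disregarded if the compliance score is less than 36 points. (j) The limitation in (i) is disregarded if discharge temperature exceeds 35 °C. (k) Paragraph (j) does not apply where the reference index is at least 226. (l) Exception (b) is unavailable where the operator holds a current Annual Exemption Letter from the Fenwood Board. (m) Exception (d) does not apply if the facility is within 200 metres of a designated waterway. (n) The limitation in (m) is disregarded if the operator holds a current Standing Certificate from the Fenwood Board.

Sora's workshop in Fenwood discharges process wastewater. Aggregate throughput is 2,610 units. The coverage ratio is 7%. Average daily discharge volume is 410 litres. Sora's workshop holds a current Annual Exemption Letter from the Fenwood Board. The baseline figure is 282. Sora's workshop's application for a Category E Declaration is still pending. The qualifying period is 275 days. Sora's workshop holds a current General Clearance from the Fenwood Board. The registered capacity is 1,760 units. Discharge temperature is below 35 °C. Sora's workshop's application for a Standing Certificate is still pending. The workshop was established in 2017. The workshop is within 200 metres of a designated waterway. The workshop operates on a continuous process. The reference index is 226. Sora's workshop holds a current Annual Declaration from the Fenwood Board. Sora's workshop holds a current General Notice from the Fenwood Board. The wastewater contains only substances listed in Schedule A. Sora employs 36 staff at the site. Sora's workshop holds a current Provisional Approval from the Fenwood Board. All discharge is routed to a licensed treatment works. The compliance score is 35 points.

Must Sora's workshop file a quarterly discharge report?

Exception (a)'s conditions are all satisfied: the wastewater is Schedule-A-only; aggregate throughput is 2,610 units, meeting the 2,320 units threshold. As to paragraphs (e)–(k): (e) would limit (a) — a current Provisional Approval is held — but (f) sets (e) aside: (f) operates — the baseline figure is 282, under the 313 limit. (g), which would lift (f), is inapplicable — the coverage ratio is 7%, not under 7%. (a) remains available.
Exception (b) requires that average daily discharge volume is below 410 litres; but average daily discharge volume is 410 litres, not below 410 litres, so (b) is unavailable.
Exception (c) requires that the facility operates on a batch (not continuous) process; but the facility operates on a continuous process, so (c) is unavailable.
Exception (d) is satisfied on its face — a current Annual Declaration is held; the qualifying period is 275 days, meeting the 250 days threshold; a current General Notice is held. But: (m) operates against (d): the workshop is within 200 m of a designated waterway. (n), which would lift (m), is not triggered — no current Standing Certificate is held. Exception (d) does not apply.

No — exception (a) applies; Sora's workshop is not required to file a quarterly discharge report.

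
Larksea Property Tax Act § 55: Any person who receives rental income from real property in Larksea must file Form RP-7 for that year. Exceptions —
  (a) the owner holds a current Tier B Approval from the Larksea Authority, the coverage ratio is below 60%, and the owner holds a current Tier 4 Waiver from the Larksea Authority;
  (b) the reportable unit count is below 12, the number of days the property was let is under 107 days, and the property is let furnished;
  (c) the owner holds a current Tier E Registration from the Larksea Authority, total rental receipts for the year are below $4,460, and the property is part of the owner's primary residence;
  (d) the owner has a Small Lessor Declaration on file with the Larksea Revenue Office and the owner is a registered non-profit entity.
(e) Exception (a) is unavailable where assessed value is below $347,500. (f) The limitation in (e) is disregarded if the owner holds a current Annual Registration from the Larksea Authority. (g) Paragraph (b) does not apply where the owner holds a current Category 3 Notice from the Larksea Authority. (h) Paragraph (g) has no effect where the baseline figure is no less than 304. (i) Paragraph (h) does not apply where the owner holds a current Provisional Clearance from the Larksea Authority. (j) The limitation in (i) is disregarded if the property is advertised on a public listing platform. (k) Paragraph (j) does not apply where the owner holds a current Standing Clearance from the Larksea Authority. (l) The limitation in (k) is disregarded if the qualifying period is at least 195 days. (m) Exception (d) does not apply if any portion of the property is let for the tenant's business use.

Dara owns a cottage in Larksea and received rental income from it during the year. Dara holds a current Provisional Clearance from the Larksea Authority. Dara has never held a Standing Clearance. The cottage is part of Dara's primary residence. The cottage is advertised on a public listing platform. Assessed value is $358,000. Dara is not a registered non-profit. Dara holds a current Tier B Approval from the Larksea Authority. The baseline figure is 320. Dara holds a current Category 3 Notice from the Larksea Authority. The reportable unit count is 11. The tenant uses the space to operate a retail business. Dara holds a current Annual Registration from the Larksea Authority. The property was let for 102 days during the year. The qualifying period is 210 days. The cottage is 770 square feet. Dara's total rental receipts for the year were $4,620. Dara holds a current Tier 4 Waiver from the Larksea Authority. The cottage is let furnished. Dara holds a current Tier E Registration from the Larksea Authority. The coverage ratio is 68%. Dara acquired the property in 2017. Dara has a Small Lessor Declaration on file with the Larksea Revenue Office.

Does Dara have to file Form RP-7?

Exception (a) fails — the coverage ratio is 68%, not below 60%.
All of (b)'s requirements are met (the reportable unit count is 11, below the 12 limit; the number of days the property was let is 102 days, under the 107 days limit; the property is let furnished). Under paragraphs (g)–(l): (g) would limit (b) — a current Category 3 Notice is held — but (h) sets (g) aside: (h) operates against (g): the baseline figure is 320, meeting the 304 threshold. (i) is triggered (a current Provisional Clearance is held), but is itself disapplied by (j): (j) applies — the property is publicly advertised. (k), which would lift (j), is inapplicable — no current Standing Clearance is held. So (b) applies.
Exception (c) does not apply: total rental receipts for the year are $4,620, not below $4,460.
Exception (d) requires that the owner is a registered non-profit entity; but Dara is not a registered non-profit, so (d) is unavailable.

No — exception (b) applies; Dara is not required to file Form RP-7.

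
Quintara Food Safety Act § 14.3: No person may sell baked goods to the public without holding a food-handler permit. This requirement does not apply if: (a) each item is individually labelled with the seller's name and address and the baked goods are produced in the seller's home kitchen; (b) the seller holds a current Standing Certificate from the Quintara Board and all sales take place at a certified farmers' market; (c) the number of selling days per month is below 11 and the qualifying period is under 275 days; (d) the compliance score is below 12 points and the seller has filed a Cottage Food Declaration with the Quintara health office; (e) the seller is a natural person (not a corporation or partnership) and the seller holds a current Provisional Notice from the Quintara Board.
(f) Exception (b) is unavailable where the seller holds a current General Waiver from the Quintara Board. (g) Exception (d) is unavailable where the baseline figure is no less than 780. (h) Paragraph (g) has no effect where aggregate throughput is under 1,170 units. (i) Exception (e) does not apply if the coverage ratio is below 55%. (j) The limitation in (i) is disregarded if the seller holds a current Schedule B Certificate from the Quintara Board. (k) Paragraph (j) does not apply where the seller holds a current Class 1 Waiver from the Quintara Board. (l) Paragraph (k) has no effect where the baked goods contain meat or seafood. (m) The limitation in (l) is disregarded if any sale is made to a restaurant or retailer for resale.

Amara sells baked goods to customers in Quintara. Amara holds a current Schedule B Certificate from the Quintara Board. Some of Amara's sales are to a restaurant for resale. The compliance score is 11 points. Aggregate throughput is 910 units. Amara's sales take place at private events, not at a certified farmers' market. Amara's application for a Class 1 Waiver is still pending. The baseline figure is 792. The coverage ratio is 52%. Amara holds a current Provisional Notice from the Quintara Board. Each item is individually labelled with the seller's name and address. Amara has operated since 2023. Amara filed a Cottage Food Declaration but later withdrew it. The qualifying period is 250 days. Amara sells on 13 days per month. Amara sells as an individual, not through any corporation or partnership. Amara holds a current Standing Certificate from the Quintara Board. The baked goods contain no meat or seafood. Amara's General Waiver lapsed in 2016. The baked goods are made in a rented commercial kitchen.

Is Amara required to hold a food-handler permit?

No — exception (e) applies; Amara is not required to hold a food-handler permit.

Exception (a) fails — the baked goods are made in a commercial kitchen, not a home kitchen.
Exception (b) fails — sales are at private events, not a certified farmers' market.
Exception (c) does not apply: the number of selling days per month is 13, not below 11.
Exception (d) fails — the Cottage Food Declaration was withdrawn.
All of (e)'s requirements are met (the seller is a natural person; a current Provisional Notice is held). Considering the limiting provisions: (i) operates (the coverage ratio is 52%, below the 55% limit), but is set aside by (j): (j) operates against (i): a current Schedule B Certificate is held. (k) is inapplicable (there is no Class 1 Waiver in force), so (j) stands. (e) remains available.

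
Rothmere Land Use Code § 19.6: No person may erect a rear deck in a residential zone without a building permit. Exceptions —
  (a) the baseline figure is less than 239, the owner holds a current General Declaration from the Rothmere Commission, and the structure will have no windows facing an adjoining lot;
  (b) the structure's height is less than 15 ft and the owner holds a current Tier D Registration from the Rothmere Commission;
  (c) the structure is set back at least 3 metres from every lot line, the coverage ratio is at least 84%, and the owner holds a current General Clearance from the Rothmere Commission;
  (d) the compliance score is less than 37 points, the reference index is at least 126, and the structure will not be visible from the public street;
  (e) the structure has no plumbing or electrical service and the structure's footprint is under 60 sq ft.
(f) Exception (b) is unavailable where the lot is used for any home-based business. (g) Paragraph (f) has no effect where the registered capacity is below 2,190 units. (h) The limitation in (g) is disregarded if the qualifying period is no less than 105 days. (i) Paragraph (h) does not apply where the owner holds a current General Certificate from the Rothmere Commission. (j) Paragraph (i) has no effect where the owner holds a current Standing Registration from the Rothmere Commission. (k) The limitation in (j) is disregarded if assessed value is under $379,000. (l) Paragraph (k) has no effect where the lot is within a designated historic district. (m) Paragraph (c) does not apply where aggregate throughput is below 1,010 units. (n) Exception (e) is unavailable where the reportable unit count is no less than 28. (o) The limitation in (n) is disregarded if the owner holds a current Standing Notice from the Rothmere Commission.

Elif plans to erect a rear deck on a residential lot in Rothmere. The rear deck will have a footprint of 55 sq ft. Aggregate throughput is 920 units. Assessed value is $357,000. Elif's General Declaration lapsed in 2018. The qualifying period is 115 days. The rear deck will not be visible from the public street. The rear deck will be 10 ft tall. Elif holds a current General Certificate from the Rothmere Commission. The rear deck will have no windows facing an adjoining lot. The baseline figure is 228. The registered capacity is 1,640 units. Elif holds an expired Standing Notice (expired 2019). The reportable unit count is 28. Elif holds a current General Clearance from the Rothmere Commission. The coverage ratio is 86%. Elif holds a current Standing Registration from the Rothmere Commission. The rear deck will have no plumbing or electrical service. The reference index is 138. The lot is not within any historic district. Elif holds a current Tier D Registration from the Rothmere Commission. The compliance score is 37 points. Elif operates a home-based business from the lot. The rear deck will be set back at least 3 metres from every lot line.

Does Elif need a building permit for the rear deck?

No — exception (b) applies; Elif does not need a building permit.

Exception (a) requires that the owner holds a current General Declaration from the Rothmere Commission; but the General Declaration is not current, so (a) is unavailable.
Exception (b): the structure's height is 10 ft, less than the 15 ft limit; a current Tier D Registration is held — every condition holds. Considering the limiting provisions: (f) would limit (b) — a home-based business operates on the lot — but (g) sets (f) aside: (g) operates against (f): the registered capacity is 1,640 units, below the 2,190 units limit. (h) would limit (g) — the qualifying period is 115 days, meeting the 105 days threshold — but (i) sets (h) aside: (i) operates against (h): a current General Certificate is held. (j) would limit (i) — a current Standing Registration is held — but (k) sets (j) aside: (k) is triggered — assessed value is $357,000, under the $379,000 limit. (l) is not triggered (the lot is not in a historic district), so (k) stands. Exception (b) stands.
All of (c)'s requirements are met (the setback is at least 3 m on every side; the coverage ratio is 86%, meeting the 84% threshold; a current General Clearance is held). However, paragraph (m) must be considered: (m) operates against (c): aggregate throughput is 920 units, below the 1,010 units limit. So (c) is unavailable.
Exception (d) requires that the compliance score is less than 37 points; but the compliance score is 37 points, not less than 37 points, so (d) is unavailable.
Exception (e): there is no plumbing or electrical service; the structure's footprint is 55 sq ft, under the 60 sq ft limit — every condition holds. Turning to paragraphs (n)–(o): (n) is triggered — the reportable unit count is 28, meeting the 28 threshold. (o) is not triggered (the Standing Notice is not current), so (n) stands. So (e) is unavailable.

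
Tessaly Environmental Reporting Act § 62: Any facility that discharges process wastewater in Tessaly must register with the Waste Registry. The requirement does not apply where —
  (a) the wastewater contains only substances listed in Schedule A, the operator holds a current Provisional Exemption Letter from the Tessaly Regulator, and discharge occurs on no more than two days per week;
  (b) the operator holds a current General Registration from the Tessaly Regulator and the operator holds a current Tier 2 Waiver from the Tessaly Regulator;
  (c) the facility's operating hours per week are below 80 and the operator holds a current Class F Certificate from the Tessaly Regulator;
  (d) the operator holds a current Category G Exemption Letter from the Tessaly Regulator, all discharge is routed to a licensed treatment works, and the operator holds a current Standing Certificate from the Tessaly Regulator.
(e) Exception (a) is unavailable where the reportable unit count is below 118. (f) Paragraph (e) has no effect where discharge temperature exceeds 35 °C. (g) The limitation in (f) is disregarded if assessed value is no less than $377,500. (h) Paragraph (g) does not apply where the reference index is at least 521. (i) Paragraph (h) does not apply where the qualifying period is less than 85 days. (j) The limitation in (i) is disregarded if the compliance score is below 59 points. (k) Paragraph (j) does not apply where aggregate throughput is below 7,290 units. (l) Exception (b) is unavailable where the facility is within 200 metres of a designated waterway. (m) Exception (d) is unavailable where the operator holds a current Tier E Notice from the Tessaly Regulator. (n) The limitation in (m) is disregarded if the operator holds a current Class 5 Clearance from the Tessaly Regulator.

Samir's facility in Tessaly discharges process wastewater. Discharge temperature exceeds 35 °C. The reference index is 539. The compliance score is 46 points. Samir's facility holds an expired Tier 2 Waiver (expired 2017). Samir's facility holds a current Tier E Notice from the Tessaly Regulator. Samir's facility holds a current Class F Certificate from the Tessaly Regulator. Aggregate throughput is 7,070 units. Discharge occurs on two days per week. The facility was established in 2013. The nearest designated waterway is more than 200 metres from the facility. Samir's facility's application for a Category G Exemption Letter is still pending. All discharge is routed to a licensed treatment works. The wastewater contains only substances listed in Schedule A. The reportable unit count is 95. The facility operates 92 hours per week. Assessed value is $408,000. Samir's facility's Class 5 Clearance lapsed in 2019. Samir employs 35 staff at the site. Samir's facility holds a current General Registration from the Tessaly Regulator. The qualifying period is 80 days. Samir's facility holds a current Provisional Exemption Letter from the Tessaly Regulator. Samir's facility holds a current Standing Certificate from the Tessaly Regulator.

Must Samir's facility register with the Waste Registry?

All of (a)'s requirements are met (the wastewater is Schedule-A-only; a current Provisional Exemption Letter is held; discharge occurs on no more than two days per week). However, paragraphs (e)–(k) must be considered: (e) is engaged — the reportable unit count is 95, below the 118 limit. (f) would limit (e) — discharge temperature exceeds 35 °C — but (g) sets (f) aside: (g) applies — assessed value is $408,000, meeting the $377,500 threshold. (h) would limit (g) — the reference index is 539, meeting the 521 threshold — but (i) sets (h) aside: (i) operates against (h): the qualifying period is 80 days, less than the 85 days limit. (j) would limit (i) — the compliance score is 46 points, below the 59 points limit — but (k) sets (j) aside: (k) operates — aggregate throughput is 7,070 units, below the 7,290 units limit. (a) is therefore removed.
Exception (b) fails — no current Tier 2 Waiver is held.
Exception (c) requires that the facility's operating hours per week are below 80; but the facility's operating hours per week are 92, not below 80, so (c) is unavailable.
Exception (d) requires that the operator holds a current Category G Exemption Letter from the Tessaly Regulator; but the Category G Exemption Letter is not current, so (d) is unavailable.
No exception displaces § 62.

Yes — Samir's facility must register with the Waste Registry.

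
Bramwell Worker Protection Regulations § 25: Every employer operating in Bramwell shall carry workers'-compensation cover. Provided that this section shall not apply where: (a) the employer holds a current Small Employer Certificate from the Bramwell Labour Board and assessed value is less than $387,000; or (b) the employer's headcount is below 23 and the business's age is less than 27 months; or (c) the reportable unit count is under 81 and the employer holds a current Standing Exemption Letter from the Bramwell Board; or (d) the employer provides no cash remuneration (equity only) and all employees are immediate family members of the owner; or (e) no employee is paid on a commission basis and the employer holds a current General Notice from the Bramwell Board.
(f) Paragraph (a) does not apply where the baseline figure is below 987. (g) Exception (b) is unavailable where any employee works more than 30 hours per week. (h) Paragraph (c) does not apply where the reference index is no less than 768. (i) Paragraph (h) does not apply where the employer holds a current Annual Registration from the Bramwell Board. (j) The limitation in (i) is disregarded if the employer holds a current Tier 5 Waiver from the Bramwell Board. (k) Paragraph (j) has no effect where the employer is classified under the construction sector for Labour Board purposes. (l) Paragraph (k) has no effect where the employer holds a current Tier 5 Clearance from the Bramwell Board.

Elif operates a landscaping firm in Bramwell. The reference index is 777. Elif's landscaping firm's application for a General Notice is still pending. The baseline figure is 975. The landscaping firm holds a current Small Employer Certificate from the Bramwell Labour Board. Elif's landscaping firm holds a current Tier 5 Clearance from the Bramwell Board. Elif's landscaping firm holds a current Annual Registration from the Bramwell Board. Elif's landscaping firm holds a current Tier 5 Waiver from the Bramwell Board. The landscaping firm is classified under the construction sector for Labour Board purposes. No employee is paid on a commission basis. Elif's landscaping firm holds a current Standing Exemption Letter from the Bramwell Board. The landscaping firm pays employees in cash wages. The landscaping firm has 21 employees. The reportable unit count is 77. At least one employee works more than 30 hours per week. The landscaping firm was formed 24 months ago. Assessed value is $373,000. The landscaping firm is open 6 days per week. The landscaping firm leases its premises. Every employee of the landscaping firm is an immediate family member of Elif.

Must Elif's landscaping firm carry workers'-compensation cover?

Yes — Elif's landscaping firm must carry workers'-compensation cover.

Exception (a)'s conditions are all satisfied: a current Small Employer Certificate is held; assessed value is $373,000, less than the $387,000 limit. Turning to paragraph (f): (f) is engaged — the baseline figure is 975, below the 987 limit. (a) is therefore removed.
Exception (b)'s conditions are all satisfied: the employer's headcount is 21, below the 23 limit; the business's age is 24 months, less than the 27 months limit. However, paragraph (g) must be considered: (g) is triggered — at least one employee exceeds 30 hours/week. (b) is therefore removed.
Exception (c) is satisfied on its face — the reportable unit count is 77, under the 81 limit; a current Standing Exemption Letter is held. But applying paragraphs (h)–(l): (h) operates — the reference index is 777, meeting the 768 threshold. (i) would limit (h) — a current Annual Registration is held — but (j) sets (i) aside: (j) is engaged — a current Tier 5 Waiver is held. (k) would limit (j) — the landscaping firm is classified under the construction sector — but (l) sets (k) aside: (l) operates against (k): a current Tier 5 Clearance is held. (c) is therefore removed.
Exception (d) requires that the employer provides no cash remuneration (equity only); but employees are paid cash wages, so (d) is unavailable.
Exception (e) requires that the employer holds a current General Notice from the Bramwell Board; but there is no General Notice in force, so (e) is unavailable.
No exception displaces § 25.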